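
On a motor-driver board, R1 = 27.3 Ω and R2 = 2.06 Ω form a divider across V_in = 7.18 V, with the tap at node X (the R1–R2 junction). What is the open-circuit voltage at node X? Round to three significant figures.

Open-circuit (no load on X): V_th = V_in · R2/(R1 + R2) = 7.18 × 2.06/(27.30 + 2.06) = 0.5038 V.

V_th ≈ 0.504 V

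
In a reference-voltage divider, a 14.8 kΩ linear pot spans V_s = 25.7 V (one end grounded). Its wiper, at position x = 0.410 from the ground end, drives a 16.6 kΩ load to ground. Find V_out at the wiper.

The pot divides into 8.732 kΩ above the wiper and 6.068 kΩ below.
R_L loads the lower segment: effective lower R = 4.444 kΩ.
Loaded-divider output: V_out = 25.7 × 0.3373 = 8.668 V.

V_out ≈ 8.67 V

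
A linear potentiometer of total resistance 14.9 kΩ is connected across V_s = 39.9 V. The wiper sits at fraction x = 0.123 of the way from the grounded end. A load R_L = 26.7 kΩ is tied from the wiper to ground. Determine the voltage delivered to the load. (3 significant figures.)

The pot divides into 13.07 kΩ above the wiper and 1.833 kΩ below.
R_L loads the lower segment: effective lower R = 1.715 kΩ.
Loaded-divider output: V_out = 39.9 × 0.1160 = 4.629 V.

V_out ≈ 4.63 V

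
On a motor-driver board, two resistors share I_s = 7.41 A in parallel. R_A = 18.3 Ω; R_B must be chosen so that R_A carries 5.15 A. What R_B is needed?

R_B ≈ 41.7 Ω

In a two-way split, I_A/I_s = R_B/(R_A + R_B).
5.15/7.41 = R_B/(R_A + R_B) → R_B = R_A · (0.6950)/(1 − 0.6950) = 18.3 × 2.279 = 41.70 Ω.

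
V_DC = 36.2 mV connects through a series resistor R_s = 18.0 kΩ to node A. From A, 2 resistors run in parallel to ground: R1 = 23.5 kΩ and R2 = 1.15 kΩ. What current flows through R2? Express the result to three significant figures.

Combine the parallel branches: R_p = (1/23.5 + 1/1.15)⁻¹ = 1.096 kΩ.
Node voltage V_A = V_DC · R_p/(R_s + R_p) = 36.2 × 0.05741 = 2.078 mV.
Branch current I = V_A/R2 = 2.078/1.15 = 1.807 µA.

I ≈ 1.81 µA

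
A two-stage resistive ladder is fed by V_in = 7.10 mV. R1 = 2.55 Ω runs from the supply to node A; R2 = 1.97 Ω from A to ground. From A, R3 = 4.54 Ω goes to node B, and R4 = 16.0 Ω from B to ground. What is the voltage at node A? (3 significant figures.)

V_A ≈ 2.94 mV

Node A sees R2 in parallel with the series input of stage 2, R3 + R4 = 20.54 Ω.
Effective lower resistance at A: R2 ‖ 20.54 = 1.798 Ω.
First divider: V_A = V_in · 1.798/(2.55 + 1.798) = 2.936 mV.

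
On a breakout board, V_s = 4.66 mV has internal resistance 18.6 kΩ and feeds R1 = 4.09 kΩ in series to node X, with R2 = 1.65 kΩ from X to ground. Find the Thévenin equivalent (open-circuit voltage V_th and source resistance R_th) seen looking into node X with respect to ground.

V_th ≈ 0.316 mV, R_th ≈ 1.54 kΩ

R1' = 18.6 + 4.09 = 22.69 kΩ (source resistance + R1).
With X open, the divider is unloaded: V_th = 4.66 × 1.65/24.34 = 0.3159 mV.
With V_s suppressed (replaced by a short), R_th = R1' ‖ R2 = (22.69 × 1.65)/(22.69 + 1.65) = 1.538 kΩ.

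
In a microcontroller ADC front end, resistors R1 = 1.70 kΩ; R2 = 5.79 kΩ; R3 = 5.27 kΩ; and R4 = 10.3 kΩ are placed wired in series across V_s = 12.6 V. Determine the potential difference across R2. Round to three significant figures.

Total series resistance ΣR = 1.70 + 5.79 + 5.27 + 10.3 = 23.06 kΩ.
By the voltage-divider rule, V = 12.6 × 5.790/23.06 = 3.164 V.

V ≈ 3.16 V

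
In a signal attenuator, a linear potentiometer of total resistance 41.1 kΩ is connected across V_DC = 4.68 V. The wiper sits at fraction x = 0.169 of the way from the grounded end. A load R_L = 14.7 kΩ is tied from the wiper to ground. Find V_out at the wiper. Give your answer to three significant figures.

V_out ≈ 0.568 V

Split the track: R_lower = x·R_p = 6.946 kΩ, R_upper = (1−x)·R_p = 34.15 kΩ.
Lower segment in parallel with the load: 6.946 ‖ 14.7 = 4.717 kΩ.
Then V_out = V_DC · 4.717/(34.15 + 4.717) = 0.5679 V.
(Unloaded: V_out = x·V_DC = 0.791 V.)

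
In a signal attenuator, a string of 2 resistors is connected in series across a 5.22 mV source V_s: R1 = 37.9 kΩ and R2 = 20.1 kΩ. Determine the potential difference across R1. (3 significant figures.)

Series total: ΣR = 37.9 + 20.1 = 58.00 kΩ.
By the voltage-divider rule, V = 5.22 × 37.90/58.00 = 3.411 mV.

V ≈ 3.41 mV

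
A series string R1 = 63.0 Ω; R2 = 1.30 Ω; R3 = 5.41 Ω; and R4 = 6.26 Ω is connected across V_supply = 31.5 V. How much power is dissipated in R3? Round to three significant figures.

P ≈ 0.930 W

Series current I = V_supply/ΣR = 31.5/75.97 = 0.4146 A.
V(R3) = I·R = 2.243 V; P = V·I = 2.243 × 0.4146 = 0.9301 W.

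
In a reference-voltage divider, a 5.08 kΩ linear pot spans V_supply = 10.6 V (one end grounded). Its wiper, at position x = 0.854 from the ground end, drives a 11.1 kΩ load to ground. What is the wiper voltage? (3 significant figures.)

V_out ≈ 8.56 V

Lower segment x·R_p = 4.338 kΩ; upper segment (1−x)·R_p = 0.7417 kΩ.
(x·R_p) ‖ R_L = 3.119 kΩ.
V_out = 10.6 × 3.119/(0.7417 + 3.119) = 8.564 V.
(Unloaded: V_out = x·V_supply = 9.05 V.)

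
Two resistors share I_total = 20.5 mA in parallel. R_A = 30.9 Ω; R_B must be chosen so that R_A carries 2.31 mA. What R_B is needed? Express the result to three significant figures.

R_B ≈ 3.92 Ω

The fraction through R_A equals R_B/(R_A+R_B).
2.31/20.5 = R_B/(R_A + R_B) → R_B = R_A · (0.1127)/(1 − 0.1127) = 30.9 × 0.1270 = 3.924 Ω.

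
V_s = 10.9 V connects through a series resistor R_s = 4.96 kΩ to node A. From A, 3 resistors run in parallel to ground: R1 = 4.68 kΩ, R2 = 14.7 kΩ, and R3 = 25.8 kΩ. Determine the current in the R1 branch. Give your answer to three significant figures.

I ≈ 0.899 mA

Combine the parallel branches: R_p = (1/4.68 + 1/14.7 + 1/25.8)⁻¹ = 3.120 kΩ.
V_A by voltage divider: V_A = 10.9 × 3.120/(4.96 + 3.120) = 4.209 V.
Branch current I = V_A/R1 = 4.209/4.68 = 0.8994 mA.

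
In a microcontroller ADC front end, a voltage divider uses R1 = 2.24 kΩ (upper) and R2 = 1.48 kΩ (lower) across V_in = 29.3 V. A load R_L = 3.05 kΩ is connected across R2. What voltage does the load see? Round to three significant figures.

V_out ≈ 9.02 V

The load sits in parallel with R2, giving an effective lower resistance R2' = R2·R_L/(R2+R_L) = 0.9965 kΩ.
Then V_out = V_in · R2'/(R1 + R2') = 29.3 × 0.9965/3.236 = 9.021 V.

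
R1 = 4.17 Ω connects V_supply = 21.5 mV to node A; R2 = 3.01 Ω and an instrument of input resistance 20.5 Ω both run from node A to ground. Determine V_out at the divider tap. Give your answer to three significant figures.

V_out ≈ 8.31 mV

R2 ‖ R_L = (3.01 × 20.5)/(3.01 + 20.5) = 2.625 Ω.
Now apply the divider: V_out = 21.5 × 0.3863 = 8.305 mV.
(Unloaded it would be 9.01 mV; the load pulls it down.)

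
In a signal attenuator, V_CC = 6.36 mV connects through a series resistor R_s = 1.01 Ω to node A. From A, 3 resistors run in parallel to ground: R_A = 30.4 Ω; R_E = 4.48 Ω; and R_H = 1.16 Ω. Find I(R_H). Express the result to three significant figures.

I ≈ 2.57 mA

Equivalent of the parallel group: R_p = 0.8943 Ω.
Node voltage V_A = V_CC · R_p/(R_s + R_p) = 6.36 × 0.4696 = 2.987 mV.
I(R_H) = V_A / R_H = 2.987/1.16 = 2.575 mA.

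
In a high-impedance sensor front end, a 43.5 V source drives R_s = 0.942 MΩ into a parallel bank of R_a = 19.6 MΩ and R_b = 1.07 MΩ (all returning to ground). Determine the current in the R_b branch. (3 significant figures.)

I ≈ 21.1 µA

Combine the parallel branches: R_p = (1/19.6 + 1/1.07)⁻¹ = 1.015 MΩ.
V_A by voltage divider: V_A = 43.5 × 1.015/(0.942 + 1.015) = 22.56 V.
I(R_b) = V_A / R_b = 22.56/1.07 = 21.08 µA.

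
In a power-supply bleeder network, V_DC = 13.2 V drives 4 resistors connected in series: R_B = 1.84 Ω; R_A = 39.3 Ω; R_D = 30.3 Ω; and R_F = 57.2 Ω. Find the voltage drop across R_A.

ΣR = 1.84 + 39.3 + 30.3 + 57.2 = 128.6 Ω.
V = V_DC · R/ΣR = 13.2 × 0.3055 = 4.033 V.

V ≈ 4.03 V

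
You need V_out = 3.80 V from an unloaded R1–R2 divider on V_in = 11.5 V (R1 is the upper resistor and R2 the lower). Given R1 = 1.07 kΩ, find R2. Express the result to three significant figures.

The divider ratio is R2/(R1+R2) = 3.80/11.5 = 0.3304.
R2 = R1 · 0.3304/(1 − 0.3304) = 0.5281 kΩ.

R2 ≈ 0.528 kΩ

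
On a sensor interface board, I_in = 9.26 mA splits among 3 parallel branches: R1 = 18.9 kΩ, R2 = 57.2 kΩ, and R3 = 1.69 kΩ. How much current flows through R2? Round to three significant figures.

Total conductance ΣG = 1/18.9 + 1/57.2 + 1/1.69 = 0.6621 (units of 1/kΩ).
R2 takes the fraction G_k/ΣG = 0.01748/0.6621 = 0.02640, so I = 9.26 × 0.02640 = 0.2445 mA.

I ≈ 0.245 mA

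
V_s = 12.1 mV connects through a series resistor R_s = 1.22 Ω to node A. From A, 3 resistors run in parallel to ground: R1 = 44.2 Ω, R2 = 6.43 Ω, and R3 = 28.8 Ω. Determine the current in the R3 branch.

Parallel bank: R_p = 1/(1/44.2 + 1/6.43 + 1/28.8) = 4.698 Ω.
V_A by voltage divider: V_A = 12.1 × 4.698/(1.22 + 4.698) = 9.605 mV.
I(R3) = V_A / R3 = 9.605/28.8 = 0.3335 mA.

I ≈ 0.334 mA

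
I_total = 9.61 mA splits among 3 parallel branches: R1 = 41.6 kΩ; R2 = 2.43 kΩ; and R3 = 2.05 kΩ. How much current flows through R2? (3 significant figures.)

Total conductance ΣG = 1/41.6 + 1/2.43 + 1/2.05 = 0.9234 (units of 1/kΩ).
R2 takes the fraction G_k/ΣG = 0.4115/0.9234 = 0.4457, so I = 9.61 × 0.4457 = 4.283 mA.

I ≈ 4.28 mA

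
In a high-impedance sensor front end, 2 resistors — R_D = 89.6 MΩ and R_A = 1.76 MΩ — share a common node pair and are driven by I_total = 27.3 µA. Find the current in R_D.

I ≈ 0.526 µA

Two-branch current divider: I_k = I_total · R_other/(R_1 + R_2).
So I = 27.3 × 1.76/91.36 = 0.5259 µA.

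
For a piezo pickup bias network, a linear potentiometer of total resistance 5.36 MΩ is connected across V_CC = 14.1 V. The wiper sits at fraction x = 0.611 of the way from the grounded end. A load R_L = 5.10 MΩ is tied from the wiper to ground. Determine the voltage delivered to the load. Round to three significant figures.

V_out ≈ 6.89 V

Split the track: R_lower = x·R_p = 3.275 MΩ, R_upper = (1−x)·R_p = 2.085 MΩ.
R_L loads the lower segment: effective lower R = 1.994 MΩ.
Then V_out = V_CC · 1.994/(2.085 + 1.994) = 6.893 V.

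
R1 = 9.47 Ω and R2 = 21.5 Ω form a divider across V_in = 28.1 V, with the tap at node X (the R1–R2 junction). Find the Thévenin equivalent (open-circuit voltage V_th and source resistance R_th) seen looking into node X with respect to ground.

Open-circuit (no load on X): V_th = V_in · R2/(R1 + R2) = 28.1 × 21.5/(9.470 + 21.5) = 19.51 V.
With V_in suppressed (replaced by a short), R_th = R1 ‖ R2 = (9.470 × 21.5)/(9.470 + 21.5) = 6.574 Ω.

V_th ≈ 19.5 V, R_th ≈ 6.57 Ω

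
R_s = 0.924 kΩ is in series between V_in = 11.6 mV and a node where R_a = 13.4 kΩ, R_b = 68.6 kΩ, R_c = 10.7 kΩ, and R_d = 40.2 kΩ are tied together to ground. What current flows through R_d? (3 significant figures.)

Equivalent of the parallel group: R_p = 4.818 kΩ.
V_A by voltage divider: V_A = 11.6 × 4.818/(0.924 + 4.818) = 9.733 mV.
I(R_d) = V_A / R_d = 9.733/40.2 = 0.2421 µA.
(Check via current divider: I_total = 2.020 µA; share G_k/ΣG = 0.1199 → same result.)

I ≈ 0.242 µA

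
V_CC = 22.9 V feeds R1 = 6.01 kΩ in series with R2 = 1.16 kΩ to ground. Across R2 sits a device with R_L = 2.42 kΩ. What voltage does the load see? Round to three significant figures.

R2 ‖ R_L = (1.16 × 2.42)/(1.16 + 2.42) = 0.7841 kΩ.
Voltage divider with the loaded lower leg: V_out = 22.9 × 0.7841/(6.01 + 0.7841) = 22.9 × 0.1154 = 2.643 V.

V_out ≈ 2.64 V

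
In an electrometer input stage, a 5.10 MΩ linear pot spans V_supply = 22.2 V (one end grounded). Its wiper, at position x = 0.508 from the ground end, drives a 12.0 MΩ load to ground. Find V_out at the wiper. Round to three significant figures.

Split the track: R_lower = x·R_p = 2.591 MΩ, R_upper = (1−x)·R_p = 2.509 MΩ.
R_L loads the lower segment: effective lower R = 2.131 MΩ.
Then V_out = V_supply · 2.131/(2.509 + 2.131) = 10.19 V.

V_out ≈ 10.2 V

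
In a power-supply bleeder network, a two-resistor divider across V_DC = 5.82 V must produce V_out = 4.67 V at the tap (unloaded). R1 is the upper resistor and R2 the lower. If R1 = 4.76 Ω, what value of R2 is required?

R2 ≈ 19.3 Ω

V_out/V_DC = R2/(R1+R2) = 0.8024.
So R2 = R1 · V_out/(V_DC − V_out) = 4.76 × 4.67/(5.82 − 4.67) = 4.76 × 4.061 = 19.33 Ω.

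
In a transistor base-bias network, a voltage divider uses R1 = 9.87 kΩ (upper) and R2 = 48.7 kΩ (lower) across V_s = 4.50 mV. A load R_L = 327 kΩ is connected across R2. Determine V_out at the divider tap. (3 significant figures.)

V_out ≈ 3.65 mV

R2 ‖ R_L = (48.7 × 327)/(48.7 + 327) = 42.39 kΩ.
Now apply the divider: V_out = 4.50 × 0.8111 = 3.650 mV.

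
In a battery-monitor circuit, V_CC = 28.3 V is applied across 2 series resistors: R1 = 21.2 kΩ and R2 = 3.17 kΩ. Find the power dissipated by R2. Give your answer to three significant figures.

Series current I = V_CC/ΣR = 28.3/24.37 = 1.161 mA.
V(R2) = I·R = 3.681 V; P = V·I = 3.681 × 1.161 = 4.275 mW.

P ≈ 4.27 mW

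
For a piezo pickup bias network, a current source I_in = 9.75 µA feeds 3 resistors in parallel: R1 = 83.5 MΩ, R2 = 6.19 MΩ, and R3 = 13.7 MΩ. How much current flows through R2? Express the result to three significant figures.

Total conductance ΣG = 1/83.5 + 1/6.19 + 1/13.7 = 0.2465 (units of 1/MΩ).
Current divider: I(R2) = I_in · G_k/ΣG = 9.75 × (0.1616/0.2465) = 9.75 × 0.6553 = 6.389 µA.

I ≈ 6.39 µA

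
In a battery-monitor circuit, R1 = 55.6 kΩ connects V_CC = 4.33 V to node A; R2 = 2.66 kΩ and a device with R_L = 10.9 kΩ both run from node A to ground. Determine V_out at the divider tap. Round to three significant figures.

V_out ≈ 0.160 V

R2 ‖ R_L = (2.66 × 10.9)/(2.66 + 10.9) = 2.138 kΩ.
Voltage divider with the loaded lower leg: V_out = 4.33 × 2.138/(55.6 + 2.138) = 4.33 × 0.03703 = 0.1604 V.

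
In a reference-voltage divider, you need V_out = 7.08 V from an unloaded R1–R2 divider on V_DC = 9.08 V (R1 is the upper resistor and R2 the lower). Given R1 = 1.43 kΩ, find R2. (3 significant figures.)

R2 ≈ 5.06 kΩ

V_out/V_DC = R2/(R1+R2) = 0.7797.
So R2 = R1 · V_out/(V_DC − V_out) = 1.43 × 7.08/(9.08 − 7.08) = 1.43 × 3.540 = 5.062 kΩ.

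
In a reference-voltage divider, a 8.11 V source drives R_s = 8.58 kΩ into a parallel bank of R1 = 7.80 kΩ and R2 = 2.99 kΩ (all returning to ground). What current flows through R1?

Parallel bank: R_p = 1/(1/7.80 + 1/2.99) = 2.161 kΩ.
Node voltage V_A = V_supply · R_p/(R_s + R_p) = 8.11 × 0.2012 = 1.632 V.
Branch current I = V_A/R1 = 1.632/7.80 = 0.2092 mA.
(Check via current divider: I_total = 0.7550 mA; share G_k/ΣG = 0.2771 → same result.)

I ≈ 0.209 mA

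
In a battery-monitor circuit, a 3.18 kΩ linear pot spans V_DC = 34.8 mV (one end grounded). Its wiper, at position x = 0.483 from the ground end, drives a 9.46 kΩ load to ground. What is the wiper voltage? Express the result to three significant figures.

Lower segment x·R_p = 1.536 kΩ; upper segment (1−x)·R_p = 1.644 kΩ.
Lower segment in parallel with the load: 1.536 ‖ 9.46 = 1.321 kΩ.
V_out = 34.8 × 1.321/(1.644 + 1.321) = 15.51 mV.

V_out ≈ 15.5 mV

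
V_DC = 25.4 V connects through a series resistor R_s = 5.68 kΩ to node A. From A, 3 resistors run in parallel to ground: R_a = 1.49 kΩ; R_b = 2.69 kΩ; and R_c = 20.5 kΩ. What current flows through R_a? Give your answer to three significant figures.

I ≈ 2.37 mA

Equivalent of the parallel group: R_p = 0.9160 kΩ.
V_A = 25.4 × 0.9160/6.596 = 3.527 V.
Branch current I = V_A/R_a = 3.527/1.49 = 2.367 mA.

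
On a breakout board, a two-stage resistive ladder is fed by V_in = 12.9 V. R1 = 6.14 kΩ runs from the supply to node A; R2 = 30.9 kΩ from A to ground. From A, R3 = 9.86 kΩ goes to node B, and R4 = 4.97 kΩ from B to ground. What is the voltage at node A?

The second stage (R3 + R4 = 14.83 kΩ) loads node A in parallel with R2.
R2 ‖ (R3+R4) = 10.02 kΩ.
So V_A = 12.9 × 0.6201 = 7.999 V.

V_A ≈ 8.00 V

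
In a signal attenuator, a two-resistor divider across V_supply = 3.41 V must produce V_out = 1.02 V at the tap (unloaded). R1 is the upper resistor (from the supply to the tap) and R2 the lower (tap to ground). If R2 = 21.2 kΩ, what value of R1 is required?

Required fraction k = V_out/V_supply = 0.2991.
R1 = R2·(1/k − 1) = 21.2 × 2.343 = 49.67 kΩ.

R1 ≈ 49.7 kΩ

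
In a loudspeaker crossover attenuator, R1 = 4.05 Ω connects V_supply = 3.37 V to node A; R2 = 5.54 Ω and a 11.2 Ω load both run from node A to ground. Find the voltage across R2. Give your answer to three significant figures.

First combine the lower leg with the load: R2 ‖ R_L = 3.707 Ω.
Then V_out = V_supply · R2'/(R1 + R2') = 3.37 × 3.707/7.757 = 1.610 V.
(Unloaded it would be 1.95 V; the load pulls it down.)

V_out ≈ 1.61 V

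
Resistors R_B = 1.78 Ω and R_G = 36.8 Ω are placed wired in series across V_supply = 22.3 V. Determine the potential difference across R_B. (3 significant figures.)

Series total: ΣR = 1.78 + 36.8 = 38.58 Ω.
By the voltage-divider rule, V = 22.3 × 1.780/38.58 = 1.029 V.

V ≈ 1.03 V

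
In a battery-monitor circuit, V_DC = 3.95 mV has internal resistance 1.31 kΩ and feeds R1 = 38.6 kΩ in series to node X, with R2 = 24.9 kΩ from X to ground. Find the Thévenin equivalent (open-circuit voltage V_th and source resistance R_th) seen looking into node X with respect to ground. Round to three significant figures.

V_th ≈ 1.52 mV, R_th ≈ 15.3 kΩ

R1' = 1.31 + 38.6 = 39.91 kΩ (source resistance + R1).
Open-circuit (no load on X): V_th = V_DC · R2/(R1' + R2) = 3.95 × 24.9/(39.91 + 24.9) = 1.518 mV.
With V_DC suppressed (replaced by a short), R_th = R1' ‖ R2 = (39.91 × 24.9)/(39.91 + 24.9) = 15.33 kΩ.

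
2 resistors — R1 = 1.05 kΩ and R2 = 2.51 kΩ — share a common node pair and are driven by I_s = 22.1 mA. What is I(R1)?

With just two branches, the current splits inversely with resistance.
So I = 22.1 × 2.51/3.560 = 15.58 mA.

I ≈ 15.6 mA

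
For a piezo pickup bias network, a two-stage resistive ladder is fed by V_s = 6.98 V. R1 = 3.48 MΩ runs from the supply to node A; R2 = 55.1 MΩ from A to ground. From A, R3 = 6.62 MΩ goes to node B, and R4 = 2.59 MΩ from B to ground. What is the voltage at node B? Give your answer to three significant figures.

V_B ≈ 1.36 V

The second stage (R3 + R4 = 9.210 MΩ) loads node A in parallel with R2.
R2 ‖ (R3+R4) = 7.891 MΩ.
V_A = 6.98 × 7.891/(3.48 + 7.891) = 4.844 V.
Then the unloaded second divider: V_B = V_A × R4/(R3+R4) = 4.844 × 0.2812 = 1.362 V.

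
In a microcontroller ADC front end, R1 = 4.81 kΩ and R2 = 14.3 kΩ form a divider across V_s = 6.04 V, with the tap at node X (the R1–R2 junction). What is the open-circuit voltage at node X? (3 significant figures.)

With X open, the divider is unloaded: V_th = 6.04 × 14.3/19.11 = 4.520 V.

V_th ≈ 4.52 V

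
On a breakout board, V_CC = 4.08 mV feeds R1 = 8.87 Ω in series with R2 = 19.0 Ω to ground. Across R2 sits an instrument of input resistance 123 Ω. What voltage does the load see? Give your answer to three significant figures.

V_out ≈ 2.65 mV

First combine the lower leg with the load: R2 ‖ R_L = 16.46 Ω.
Then V_out = V_CC · R2'/(R1 + R2') = 4.08 × 16.46/25.33 = 2.651 mV.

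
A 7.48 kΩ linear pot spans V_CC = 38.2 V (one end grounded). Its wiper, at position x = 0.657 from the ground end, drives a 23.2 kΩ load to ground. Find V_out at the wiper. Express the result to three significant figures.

V_out ≈ 23.4 V

Lower segment x·R_p = 4.914 kΩ; upper segment (1−x)·R_p = 2.566 kΩ.
(x·R_p) ‖ R_L = 4.055 kΩ.
V_out = 38.2 × 4.055/(2.566 + 4.055) = 23.40 V.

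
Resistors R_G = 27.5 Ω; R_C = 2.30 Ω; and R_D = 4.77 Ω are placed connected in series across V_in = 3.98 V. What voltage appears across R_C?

ΣR = 27.5 + 2.30 + 4.77 = 34.57 Ω.
V = V_in · R/ΣR = 3.98 × 0.06653 = 0.2648 V.

V ≈ 0.265 V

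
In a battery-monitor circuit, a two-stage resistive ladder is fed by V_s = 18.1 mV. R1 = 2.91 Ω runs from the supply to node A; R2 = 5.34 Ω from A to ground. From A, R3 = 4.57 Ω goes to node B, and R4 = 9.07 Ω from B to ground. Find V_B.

V_B ≈ 6.85 mV

Node A sees R2 in parallel with the series input of stage 2, R3 + R4 = 13.64 Ω.
R2 ‖ (R3+R4) = 3.838 Ω.
First divider: V_A = V_s · 3.838/(2.91 + 3.838) = 10.29 mV.
V_B = V_A × 0.6650 = 6.845 mV.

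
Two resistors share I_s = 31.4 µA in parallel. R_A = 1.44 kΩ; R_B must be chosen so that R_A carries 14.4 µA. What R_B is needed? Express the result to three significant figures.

Two-branch current divider: I_A = I_s · R_B/(R_A + R_B).
14.4/31.4 = R_B/(R_A + R_B) → R_B = R_A · (0.4586)/(1 − 0.4586) = 1.44 × 0.8471 = 1.220 kΩ.

R_B ≈ 1.22 kΩ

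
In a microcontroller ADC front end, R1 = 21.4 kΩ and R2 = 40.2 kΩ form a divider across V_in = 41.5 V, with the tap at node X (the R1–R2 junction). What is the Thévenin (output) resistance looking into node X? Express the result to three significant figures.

R_th ≈ 14.0 kΩ

With V_in suppressed (replaced by a short), R_th = R1 ‖ R2 = (21.40 × 40.2)/(21.40 + 40.2) = 13.97 kΩ.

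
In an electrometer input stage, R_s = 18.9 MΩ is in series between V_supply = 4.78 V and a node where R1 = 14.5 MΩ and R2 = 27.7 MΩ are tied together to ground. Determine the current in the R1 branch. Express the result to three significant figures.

I ≈ 0.110 µA

Parallel bank: R_p = 1/(1/14.5 + 1/27.7) = 9.518 MΩ.
V_A by voltage divider: V_A = 4.78 × 9.518/(18.9 + 9.518) = 1.601 V.
I(R1) = V_A / R1 = 1.601/14.5 = 0.1104 µA.
(Equivalently: I_total = 0.1682 µA, then current-divider fraction G_k/ΣG = 0.6564.)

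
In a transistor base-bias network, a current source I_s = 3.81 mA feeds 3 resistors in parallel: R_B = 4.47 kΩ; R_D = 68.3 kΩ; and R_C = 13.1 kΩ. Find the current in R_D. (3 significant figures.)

I ≈ 0.177 mA

Total conductance ΣG = 1/4.47 + 1/68.3 + 1/13.1 = 0.3147 (units of 1/kΩ).
Current divider: I(R_D) = I_s · G_k/ΣG = 3.81 × (0.01464/0.3147) = 3.81 × 0.04653 = 0.1773 mA.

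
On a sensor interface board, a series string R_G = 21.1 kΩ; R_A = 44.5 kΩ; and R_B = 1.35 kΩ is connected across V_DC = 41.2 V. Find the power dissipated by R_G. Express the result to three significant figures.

ΣR = 66.95 kΩ → I = 41.2/66.95 = 0.6154 mA.
P(R_G) = I²·R_G = (0.6154)² × 21.1 = 7.991 mW.

P ≈ 7.99 mW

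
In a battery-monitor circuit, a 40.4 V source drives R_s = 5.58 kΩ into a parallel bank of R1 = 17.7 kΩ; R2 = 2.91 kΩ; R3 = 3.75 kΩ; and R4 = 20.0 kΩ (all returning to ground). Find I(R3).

Combine the parallel branches: R_p = (1/17.7 + 1/2.91 + 1/3.75 + 1/20.0)⁻¹ = 1.395 kΩ.
Node voltage V_A = V_CC · R_p/(R_s + R_p) = 40.4 × 0.2000 = 8.080 V.
Branch current I = V_A/R3 = 8.080/3.75 = 2.155 mA.

I ≈ 2.15 mA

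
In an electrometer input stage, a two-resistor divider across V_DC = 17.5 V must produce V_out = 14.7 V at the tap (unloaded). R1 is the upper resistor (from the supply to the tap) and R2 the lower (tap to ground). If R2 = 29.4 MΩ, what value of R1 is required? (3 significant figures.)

V_out/V_DC = R2/(R1+R2) = 0.8400.
R1 = R2·(1/k − 1) = 29.4 × 0.1905 = 5.600 MΩ.

R1 ≈ 5.60 MΩ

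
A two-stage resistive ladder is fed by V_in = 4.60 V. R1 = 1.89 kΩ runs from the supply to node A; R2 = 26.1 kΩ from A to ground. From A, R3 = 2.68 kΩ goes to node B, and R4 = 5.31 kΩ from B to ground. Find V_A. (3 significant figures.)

Node A sees R2 in parallel with the series input of stage 2, R3 + R4 = 7.990 kΩ.
Effective lower resistance at A: R2 ‖ 7.990 = 6.117 kΩ.
So V_A = 4.60 × 0.7640 = 3.514 V.

V_A ≈ 3.51 V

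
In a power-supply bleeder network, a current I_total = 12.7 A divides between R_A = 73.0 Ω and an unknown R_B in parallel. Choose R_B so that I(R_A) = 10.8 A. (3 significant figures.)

Two-branch current divider: I_A = I_total · R_B/(R_A + R_B).
With f = 0.8504, R_B = R_A · f/(1−f) = 73.0 × 5.684 = 414.9 Ω.

R_B ≈ 415 Ω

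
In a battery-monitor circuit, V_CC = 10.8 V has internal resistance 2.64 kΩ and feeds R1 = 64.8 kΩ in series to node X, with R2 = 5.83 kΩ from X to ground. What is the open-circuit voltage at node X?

R1' = 2.64 + 64.8 = 67.44 kΩ (source resistance + R1).
With X open, the divider is unloaded: V_th = 10.8 × 5.83/73.27 = 0.8593 V.

V_th ≈ 0.859 V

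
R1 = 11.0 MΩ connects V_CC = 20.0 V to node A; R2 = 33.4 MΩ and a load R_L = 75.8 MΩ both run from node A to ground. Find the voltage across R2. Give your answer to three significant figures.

V_out ≈ 13.6 V

The load sits in parallel with R2, giving an effective lower resistance R2' = R2·R_L/(R2+R_L) = 23.18 MΩ.
Now apply the divider: V_out = 20.0 × 0.6782 = 13.56 V.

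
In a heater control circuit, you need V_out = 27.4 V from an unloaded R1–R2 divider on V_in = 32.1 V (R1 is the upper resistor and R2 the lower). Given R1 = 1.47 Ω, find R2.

Required fraction k = V_out/V_in = 0.8536.
So R2 = R1 · V_out/(V_in − V_out) = 1.47 × 27.4/(32.1 − 27.4) = 1.47 × 5.830 = 8.570 Ω.

R2 ≈ 8.57 Ω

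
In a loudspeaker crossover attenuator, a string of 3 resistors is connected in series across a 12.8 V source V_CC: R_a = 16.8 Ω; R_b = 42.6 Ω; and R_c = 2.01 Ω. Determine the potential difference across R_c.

ΣR = 16.8 + 42.6 + 2.01 = 61.41 Ω.
V = V_CC · R/ΣR = 12.8 × 0.03273 = 0.4190 V.

V ≈ 0.419 V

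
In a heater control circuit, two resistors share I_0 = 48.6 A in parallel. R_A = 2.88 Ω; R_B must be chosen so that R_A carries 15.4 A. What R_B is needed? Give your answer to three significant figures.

In a two-way split, I_A/I_0 = R_B/(R_A + R_B).
15.4/48.6 = R_B/(R_A + R_B) → R_B = R_A · (0.3169)/(1 − 0.3169) = 2.88 × 0.4639 = 1.336 Ω.

R_B ≈ 1.34 Ω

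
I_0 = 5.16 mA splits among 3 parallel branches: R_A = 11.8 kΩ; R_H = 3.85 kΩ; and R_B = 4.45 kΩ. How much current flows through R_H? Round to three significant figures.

Total conductance ΣG = 1/11.8 + 1/3.85 + 1/4.45 = 0.5692 (units of 1/kΩ).
Current divider: I(R_H) = I_0 · G_k/ΣG = 5.16 × (0.2597/0.5692) = 5.16 × 0.4563 = 2.355 mA.

I ≈ 2.35 mA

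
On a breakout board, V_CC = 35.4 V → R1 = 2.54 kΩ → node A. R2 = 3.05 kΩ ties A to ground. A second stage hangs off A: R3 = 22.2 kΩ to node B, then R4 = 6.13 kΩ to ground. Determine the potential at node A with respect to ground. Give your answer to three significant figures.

V_A ≈ 18.4 V

Looking into the second stage from A: R3 + R4 = 28.33 kΩ appears in parallel with R2.
Effective lower resistance at A: R2 ‖ 28.33 = 2.754 kΩ.
First divider: V_A = V_CC · 2.754/(2.54 + 2.754) = 18.41 V.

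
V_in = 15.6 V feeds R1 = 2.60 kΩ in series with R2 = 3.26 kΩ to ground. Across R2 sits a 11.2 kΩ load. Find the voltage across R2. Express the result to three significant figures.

V_out ≈ 7.69 V

The load sits in parallel with R2, giving an effective lower resistance R2' = R2·R_L/(R2+R_L) = 2.525 kΩ.
Then V_out = V_in · R2'/(R1 + R2') = 15.6 × 2.525/5.125 = 7.686 V.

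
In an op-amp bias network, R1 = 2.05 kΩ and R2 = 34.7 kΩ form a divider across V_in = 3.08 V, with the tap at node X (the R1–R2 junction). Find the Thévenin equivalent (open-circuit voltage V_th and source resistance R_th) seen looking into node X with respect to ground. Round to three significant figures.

V_th ≈ 2.91 V, R_th ≈ 1.94 kΩ

With X open, the divider is unloaded: V_th = 3.08 × 34.7/36.75 = 2.908 V.
Looking into X with the source shorted: R_th = R1·R2/(R1+R2) = 2.050 × 34.7/36.75 = 1.936 kΩ.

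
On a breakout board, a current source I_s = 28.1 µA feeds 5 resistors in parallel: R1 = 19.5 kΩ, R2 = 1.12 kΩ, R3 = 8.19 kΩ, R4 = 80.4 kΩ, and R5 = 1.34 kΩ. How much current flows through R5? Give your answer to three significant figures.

I ≈ 11.5 µA

ΣG = 1/19.5 + 1/1.12 + 1/8.19 + 1/80.4 + 1/1.34 = 1.825.
R5 takes the fraction G_k/ΣG = 0.7463/1.825 = 0.4089, so I = 28.1 × 0.4089 = 11.49 µA.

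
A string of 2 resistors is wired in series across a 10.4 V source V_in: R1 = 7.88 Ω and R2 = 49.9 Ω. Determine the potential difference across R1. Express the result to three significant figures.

V ≈ 1.42 V

ΣR = 7.88 + 49.9 = 57.78 Ω.
By the voltage-divider rule, V = 10.4 × 7.880/57.78 = 1.418 V.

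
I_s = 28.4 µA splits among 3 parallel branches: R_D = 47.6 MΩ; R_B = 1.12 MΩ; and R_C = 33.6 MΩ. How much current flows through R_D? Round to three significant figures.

ΣG = 1/47.6 + 1/1.12 + 1/33.6 = 0.9436.
R_D takes the fraction G_k/ΣG = 0.02101/0.9436 = 0.02226, so I = 28.4 × 0.02226 = 0.6323 µA.

I ≈ 0.632 µA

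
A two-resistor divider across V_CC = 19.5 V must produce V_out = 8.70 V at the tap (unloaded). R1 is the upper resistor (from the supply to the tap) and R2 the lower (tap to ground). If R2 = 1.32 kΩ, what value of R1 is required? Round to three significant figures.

R1 ≈ 1.64 kΩ

The divider ratio is R2/(R1+R2) = 8.70/19.5 = 0.4462.
So R1 = R2 · (V_CC/V_out − 1) = 1.32 × (19.5/8.70 − 1) = 1.32 × 1.241 = 1.639 kΩ.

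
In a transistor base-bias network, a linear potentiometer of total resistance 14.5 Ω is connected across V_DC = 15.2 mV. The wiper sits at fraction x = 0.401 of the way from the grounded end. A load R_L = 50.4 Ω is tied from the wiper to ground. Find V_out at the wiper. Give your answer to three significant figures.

Split the track: R_lower = x·R_p = 5.815 Ω, R_upper = (1−x)·R_p = 8.685 Ω.
R_L loads the lower segment: effective lower R = 5.213 Ω.
Loaded-divider output: V_out = 15.2 × 0.3751 = 5.701 mV.

V_out ≈ 5.70 mV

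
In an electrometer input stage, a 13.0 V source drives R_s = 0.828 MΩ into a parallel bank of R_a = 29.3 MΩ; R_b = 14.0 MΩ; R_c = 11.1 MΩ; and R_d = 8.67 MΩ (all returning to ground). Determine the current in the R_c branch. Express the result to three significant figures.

Parallel bank: R_p = 1/(1/29.3 + 1/14.0 + 1/11.1 + 1/8.67) = 3.216 MΩ.
V_A by voltage divider: V_A = 13.0 × 3.216/(0.828 + 3.216) = 10.34 V.
Branch current I = V_A/R_c = 10.34/11.1 = 0.9313 µA.
(Check via current divider: I_total = 3.215 µA; share G_k/ΣG = 0.2897 → same result.)

I ≈ 0.931 µA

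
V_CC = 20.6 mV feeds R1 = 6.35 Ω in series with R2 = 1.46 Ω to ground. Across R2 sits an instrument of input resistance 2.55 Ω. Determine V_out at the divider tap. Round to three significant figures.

The load sits in parallel with R2, giving an effective lower resistance R2' = R2·R_L/(R2+R_L) = 0.9284 Ω.
Now apply the divider: V_out = 20.6 × 0.1276 = 2.628 mV.

V_out ≈ 2.63 mV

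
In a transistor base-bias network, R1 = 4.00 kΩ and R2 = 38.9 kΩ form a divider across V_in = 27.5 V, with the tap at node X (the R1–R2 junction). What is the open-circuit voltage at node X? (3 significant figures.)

V_th ≈ 24.9 V

Open-circuit (no load on X): V_th = V_in · R2/(R1 + R2) = 27.5 × 38.9/(4.000 + 38.9) = 24.94 V.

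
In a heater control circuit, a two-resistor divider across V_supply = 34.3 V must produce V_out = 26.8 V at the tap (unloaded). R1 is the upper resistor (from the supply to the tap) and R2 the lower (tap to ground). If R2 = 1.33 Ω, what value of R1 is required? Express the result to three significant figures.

R1 ≈ 0.372 Ω

The divider ratio is R2/(R1+R2) = 26.8/34.3 = 0.7813.
R1 = R2·(1/k − 1) = 1.33 × 0.2799 = 0.3722 Ω.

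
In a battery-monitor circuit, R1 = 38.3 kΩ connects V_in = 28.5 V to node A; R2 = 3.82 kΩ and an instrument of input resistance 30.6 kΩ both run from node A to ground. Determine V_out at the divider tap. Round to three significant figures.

R2 ‖ R_L = (3.82 × 30.6)/(3.82 + 30.6) = 3.396 kΩ.
Then V_out = V_in · R2'/(R1 + R2') = 28.5 × 3.396/41.70 = 2.321 V.
(Unloaded it would be 2.58 V; the load pulls it down.)

V_out ≈ 2.32 V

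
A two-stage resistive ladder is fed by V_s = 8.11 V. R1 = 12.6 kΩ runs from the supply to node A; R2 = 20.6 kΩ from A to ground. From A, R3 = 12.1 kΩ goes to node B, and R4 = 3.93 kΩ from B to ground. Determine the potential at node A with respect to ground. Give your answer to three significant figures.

V_A ≈ 3.38 V

Looking into the second stage from A: R3 + R4 = 16.03 kΩ appears in parallel with R2.
Effective lower resistance at A: R2 ‖ 16.03 = 9.015 kΩ.
So V_A = 8.11 × 0.4171 = 3.382 V.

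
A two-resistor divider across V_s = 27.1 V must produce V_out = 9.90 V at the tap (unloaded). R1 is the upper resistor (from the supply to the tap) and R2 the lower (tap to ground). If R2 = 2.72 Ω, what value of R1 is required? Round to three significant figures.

Required fraction k = V_out/V_s = 0.3653.
Rearranging, R1 = R2·(1−k)/k = 2.72 × 1.737 = 4.726 Ω.

R1 ≈ 4.73 Ω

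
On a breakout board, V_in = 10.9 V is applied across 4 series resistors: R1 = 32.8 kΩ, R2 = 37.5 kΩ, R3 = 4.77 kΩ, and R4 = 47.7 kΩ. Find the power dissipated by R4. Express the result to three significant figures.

P ≈ 0.376 mW

Series current I = V_in/ΣR = 10.9/122.8 = 0.08878 mA.
P(R4) = I²·R4 = (0.08878)² × 47.7 = 0.3760 mW.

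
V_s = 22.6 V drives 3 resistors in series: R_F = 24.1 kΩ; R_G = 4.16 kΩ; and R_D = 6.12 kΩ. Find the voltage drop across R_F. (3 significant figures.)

Total series resistance ΣR = 24.1 + 4.16 + 6.12 = 34.38 kΩ.
V = V_s · R/ΣR = 22.6 × 0.7010 = 15.84 V.

V ≈ 15.8 V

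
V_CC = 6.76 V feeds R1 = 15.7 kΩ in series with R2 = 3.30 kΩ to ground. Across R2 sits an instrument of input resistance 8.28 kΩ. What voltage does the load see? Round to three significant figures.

V_out ≈ 0.883 V

The load sits in parallel with R2, giving an effective lower resistance R2' = R2·R_L/(R2+R_L) = 2.360 kΩ.
Then V_out = V_CC · R2'/(R1 + R2') = 6.76 × 2.360/18.06 = 0.8832 V.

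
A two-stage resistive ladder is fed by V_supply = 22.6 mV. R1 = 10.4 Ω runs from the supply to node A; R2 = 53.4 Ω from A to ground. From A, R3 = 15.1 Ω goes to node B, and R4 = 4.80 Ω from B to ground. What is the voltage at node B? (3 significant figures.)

V_B ≈ 3.17 mV

The second stage (R3 + R4 = 19.90 Ω) loads node A in parallel with R2.
R2 ‖ (R3+R4) = 14.50 Ω.
So V_A = 22.6 × 0.5823 = 13.16 mV.
Stage 2 is unloaded, so V_B = V_A · R4/(R3+R4) = 13.16 × 4.80/19.90 = 3.174 mV.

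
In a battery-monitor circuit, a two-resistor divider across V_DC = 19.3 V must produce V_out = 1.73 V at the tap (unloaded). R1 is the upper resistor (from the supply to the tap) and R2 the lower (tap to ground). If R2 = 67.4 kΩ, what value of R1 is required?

The divider ratio is R2/(R1+R2) = 1.73/19.3 = 0.08964.
So R1 = R2 · (V_DC/V_out − 1) = 67.4 × (19.3/1.73 − 1) = 67.4 × 10.16 = 684.5 kΩ.

R1 ≈ 685 kΩ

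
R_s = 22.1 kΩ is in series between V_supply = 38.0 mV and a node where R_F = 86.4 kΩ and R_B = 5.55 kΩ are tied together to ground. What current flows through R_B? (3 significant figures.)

Equivalent of the parallel group: R_p = 5.215 kΩ.
V_A by voltage divider: V_A = 38.0 × 5.215/(22.1 + 5.215) = 7.255 mV.
Branch current I = V_A/R_B = 7.255/5.55 = 1.307 µA.

I ≈ 1.31 µA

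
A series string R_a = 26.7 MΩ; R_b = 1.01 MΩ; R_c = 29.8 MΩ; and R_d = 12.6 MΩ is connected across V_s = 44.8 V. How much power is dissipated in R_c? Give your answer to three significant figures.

P ≈ 12.2 µW

Series current I = V_s/ΣR = 44.8/70.11 = 0.6390 µA.
P(R_c) = I²·R_c = (0.6390)² × 29.8 = 12.17 µW.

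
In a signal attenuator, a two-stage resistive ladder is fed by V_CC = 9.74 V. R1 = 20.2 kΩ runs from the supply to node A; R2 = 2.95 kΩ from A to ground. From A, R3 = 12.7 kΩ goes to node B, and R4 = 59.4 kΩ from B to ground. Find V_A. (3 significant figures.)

Looking into the second stage from A: R3 + R4 = 72.10 kΩ appears in parallel with R2.
R2 ‖ (R3+R4) = 2.834 kΩ.
V_A = 9.74 × 2.834/(20.2 + 2.834) = 1.198 V.

V_A ≈ 1.20 V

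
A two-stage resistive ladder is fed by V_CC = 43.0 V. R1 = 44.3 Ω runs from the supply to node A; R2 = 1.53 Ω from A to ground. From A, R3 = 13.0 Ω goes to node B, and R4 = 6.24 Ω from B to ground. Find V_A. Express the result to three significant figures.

V_A ≈ 1.33 V

Looking into the second stage from A: R3 + R4 = 19.24 Ω appears in parallel with R2.
R2 ‖ (R3+R4) = 1.417 Ω.
V_A = 43.0 × 1.417/(44.3 + 1.417) = 1.333 V.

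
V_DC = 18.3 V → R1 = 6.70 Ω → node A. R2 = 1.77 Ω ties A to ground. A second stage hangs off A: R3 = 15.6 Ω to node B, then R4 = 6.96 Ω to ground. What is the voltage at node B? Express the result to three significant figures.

Node A sees R2 in parallel with the series input of stage 2, R3 + R4 = 22.56 Ω.
R2 ‖ (R3+R4) = 1.641 Ω.
First divider: V_A = V_DC · 1.641/(6.70 + 1.641) = 3.601 V.
Then the unloaded second divider: V_B = V_A × R4/(R3+R4) = 3.601 × 0.3085 = 1.111 V.

V_B ≈ 1.11 V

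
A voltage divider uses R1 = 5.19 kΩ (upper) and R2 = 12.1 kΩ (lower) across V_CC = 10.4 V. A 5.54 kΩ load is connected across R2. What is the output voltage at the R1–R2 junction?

V_out ≈ 4.40 V

R2 ‖ R_L = (12.1 × 5.54)/(12.1 + 5.54) = 3.800 kΩ.
Voltage divider with the loaded lower leg: V_out = 10.4 × 3.800/(5.19 + 3.800) = 10.4 × 0.4227 = 4.396 V.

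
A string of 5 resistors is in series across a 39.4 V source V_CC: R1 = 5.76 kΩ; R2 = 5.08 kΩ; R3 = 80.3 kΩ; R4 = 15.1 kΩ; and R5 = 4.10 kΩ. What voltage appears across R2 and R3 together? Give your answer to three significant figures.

Series total: ΣR = 5.76 + 5.08 + 80.3 + 15.1 + 4.10 = 110.3 kΩ.
R_{R2..R3} = 5.08 + 80.3 = 85.38 kΩ.
Voltage divider: V = V_CC · (85.38 / 110.3) = 39.4 × 0.7738 = 30.49 V.

V ≈ 30.5 V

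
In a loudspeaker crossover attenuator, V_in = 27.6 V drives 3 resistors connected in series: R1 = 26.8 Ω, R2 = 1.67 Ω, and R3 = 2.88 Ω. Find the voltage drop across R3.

Total series resistance ΣR = 26.8 + 1.67 + 2.88 = 31.35 Ω.
By the voltage-divider rule, V = 27.6 × 2.880/31.35 = 2.536 V.

V ≈ 2.54 V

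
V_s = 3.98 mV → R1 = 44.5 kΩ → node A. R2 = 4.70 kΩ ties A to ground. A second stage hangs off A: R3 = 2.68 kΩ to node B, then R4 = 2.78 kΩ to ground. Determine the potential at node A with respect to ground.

V_A ≈ 0.214 mV

Node A sees R2 in parallel with the series input of stage 2, R3 + R4 = 5.460 kΩ.
Effective lower resistance at A: R2 ‖ 5.460 = 2.526 kΩ.
So V_A = 3.98 × 0.05371 = 0.2138 mV.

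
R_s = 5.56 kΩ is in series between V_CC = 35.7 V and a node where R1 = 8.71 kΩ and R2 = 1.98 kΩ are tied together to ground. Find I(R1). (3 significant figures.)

I ≈ 0.922 mA

Parallel bank: R_p = 1/(1/8.71 + 1/1.98) = 1.613 kΩ.
Node voltage V_A = V_CC · R_p/(R_s + R_p) = 35.7 × 0.2249 = 8.029 V.
Branch current I = V_A/R1 = 8.029/8.71 = 0.9218 mA.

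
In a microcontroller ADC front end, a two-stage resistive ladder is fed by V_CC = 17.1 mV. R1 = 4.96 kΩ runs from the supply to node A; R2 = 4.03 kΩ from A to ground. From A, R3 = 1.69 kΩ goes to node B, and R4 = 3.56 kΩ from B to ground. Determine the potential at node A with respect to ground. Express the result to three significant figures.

V_A ≈ 5.38 mV

Node A sees R2 in parallel with the series input of stage 2, R3 + R4 = 5.250 kΩ.
R2 ‖ (R3+R4) = 2.280 kΩ.
So V_A = 17.1 × 0.3149 = 5.385 mV.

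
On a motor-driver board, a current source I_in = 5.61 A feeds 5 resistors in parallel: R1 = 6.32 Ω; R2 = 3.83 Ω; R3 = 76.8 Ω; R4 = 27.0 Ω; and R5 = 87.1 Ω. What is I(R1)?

I ≈ 1.85 A

Conductances: ΣG = 1/6.32 + 1/3.83 + 1/76.8 + 1/27.0 + 1/87.1 = 0.4809 (1/Ω).
Current divider: I(R1) = I_in · G_k/ΣG = 5.61 × (0.1582/0.4809) = 5.61 × 0.3290 = 1.846 A.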